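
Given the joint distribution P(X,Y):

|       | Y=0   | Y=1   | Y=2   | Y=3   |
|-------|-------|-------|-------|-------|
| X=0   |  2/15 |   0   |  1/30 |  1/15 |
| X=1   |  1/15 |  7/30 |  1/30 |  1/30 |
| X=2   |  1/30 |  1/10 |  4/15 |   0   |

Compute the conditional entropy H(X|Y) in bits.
1.0146 bits

H(X|Y) = H(X,Y) - H(Y)

H(X,Y) = -Σ_{x,y} P(x,y) log₂ P(x,y). Per-cell terms -P(x,y)·log₂P(x,y):
  X=0: 0.38759, 0.00000, 0.16356, 0.26046
  X=1: 0.26046, 0.48989, 0.16356, 0.16356
  X=2: 0.16356, 0.33219, 0.50850, 0.00000
  (cells with P = 0 contribute 0)
Sum of the 12 terms: H(X,Y) = 2.8933 bits

Marginal of Y (column sums):
  P(Y=0) = 2/15 + 1/15 + 1/30 = 7/30
  P(Y=1) = 0 + 7/30 + 1/10 = 1/3
  P(Y=2) = 1/30 + 1/30 + 4/15 = 1/3
  P(Y=3) = 1/15 + 1/30 + 0 = 1/10
H(Y) = -[(7/30)·log₂(7/30) + (1/3)·log₂(1/3) + (1/3)·log₂(1/3) + (1/10)·log₂(1/10)]
  = 0.48989 + 0.52832 + 0.52832 + 0.33219 = 1.8787 bits

H(X|Y) = H(X,Y) - H(Y) = 2.8933 - 1.8787 = 1.0146 bits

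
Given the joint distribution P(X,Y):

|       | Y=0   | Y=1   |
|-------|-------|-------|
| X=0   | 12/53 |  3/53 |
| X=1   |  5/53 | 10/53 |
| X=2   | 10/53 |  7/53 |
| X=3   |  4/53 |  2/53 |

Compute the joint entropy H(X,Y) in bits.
2.7944 bits

H(X,Y) = -Σ_{x,y} P(x,y) log₂ P(x,y). Per-cell terms -P(x,y)·log₂P(x,y):
  X=0: 0.485198, 0.234507
  X=1: 0.321320, 0.453961
  X=2: 0.453961, 0.385735
  X=3: 0.281352, 0.178412
Sum of the 8 terms: H(X,Y) = 2.7944 bits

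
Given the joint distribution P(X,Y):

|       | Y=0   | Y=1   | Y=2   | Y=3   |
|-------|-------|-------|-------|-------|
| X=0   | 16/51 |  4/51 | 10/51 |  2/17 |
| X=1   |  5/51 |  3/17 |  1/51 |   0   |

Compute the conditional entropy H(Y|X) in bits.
1.6442 bits

H(Y|X) = H(X,Y) - H(X)

H(X,Y) = -Σ_{x,y} P(x,y) log₂ P(x,y). Per-cell terms -P(x,y)·log₂P(x,y):
  X=0: 0.524682, 0.288033, 0.460882, 0.363231
  X=1: 0.328480, 0.441618, 0.111224, 0.000000
  (cells with P = 0 contribute 0)
Sum of the 8 terms: H(X,Y) = 2.51815 bits

Marginal of X (row sums):
  P(X=0) = 16/51 + 4/51 + 10/51 + 2/17 = 12/17
  P(X=1) = 5/51 + 3/17 + 1/51 + 0 = 5/17
H(X) = -[(12/17)·log₂(12/17) + (5/17)·log₂(5/17)]
  = 0.354706 + 0.519275 = 0.87398 bits

H(Y|X) = H(X,Y) - H(X) = 2.51815 - 0.87398 = 1.6442 bits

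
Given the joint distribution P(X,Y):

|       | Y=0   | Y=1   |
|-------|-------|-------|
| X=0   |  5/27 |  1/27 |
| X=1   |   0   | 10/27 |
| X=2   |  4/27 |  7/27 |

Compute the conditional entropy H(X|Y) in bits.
1.1521 bits

H(X|Y) = H(X,Y) - H(Y)

H(X,Y) = -Σ_{x,y} P(x,y) log₂ P(x,y). Per-cell terms -P(x,y)·log₂P(x,y):
  X=0: 0.45055, 0.17611
  X=1: 0.00000, 0.53073
  X=2: 0.40813, 0.50492
  (cells with P = 0 contribute 0)
Sum of the 6 terms: H(X,Y) = 2.0704 bits

Marginal of Y (column sums):
  P(Y=0) = 5/27 + 0 + 4/27 = 1/3
  P(Y=1) = 1/27 + 10/27 + 7/27 = 2/3
H(Y) = -[(1/3)·log₂(1/3) + (2/3)·log₂(2/3)]
  = 0.52832 + 0.38998 = 0.9183 bits

H(X|Y) = H(X,Y) - H(Y) = 2.0704 - 0.9183 = 1.1521 bits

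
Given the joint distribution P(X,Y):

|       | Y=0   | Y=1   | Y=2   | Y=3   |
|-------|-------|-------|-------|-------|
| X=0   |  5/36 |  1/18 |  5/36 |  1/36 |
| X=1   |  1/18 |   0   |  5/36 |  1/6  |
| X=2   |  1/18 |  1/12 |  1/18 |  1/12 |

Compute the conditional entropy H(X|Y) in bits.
1.3480 bits

H(X|Y) = H(X,Y) - H(Y)

H(X,Y) = -Σ_{x,y} P(x,y) log₂ P(x,y). Per-cell terms -P(x,y)·log₂P(x,y):
  X=0: 0.395555, 0.231663, 0.395555, 0.143609
  X=1: 0.231663, 0.000000, 0.395555, 0.430827
  X=2: 0.231663, 0.298747, 0.231663, 0.298747
  (cells with P = 0 contribute 0)
Sum of the 12 terms: H(X,Y) = 3.28525 bits

Marginal of Y (column sums):
  P(Y=0) = 5/36 + 1/18 + 1/18 = 1/4
  P(Y=1) = 1/18 + 0 + 1/12 = 5/36
  P(Y=2) = 5/36 + 5/36 + 1/18 = 1/3
  P(Y=3) = 1/36 + 1/6 + 1/12 = 5/18
H(Y) = -[(1/4)·log₂(1/4) + (5/36)·log₂(5/36) + (1/3)·log₂(1/3) + (5/18)·log₂(5/18)]
  = 0.500000 + 0.395555 + 0.528321 + 0.513332 = 1.93721 bits

H(X|Y) = H(X,Y) - H(Y) = 3.28525 - 1.93721 = 1.3480 bits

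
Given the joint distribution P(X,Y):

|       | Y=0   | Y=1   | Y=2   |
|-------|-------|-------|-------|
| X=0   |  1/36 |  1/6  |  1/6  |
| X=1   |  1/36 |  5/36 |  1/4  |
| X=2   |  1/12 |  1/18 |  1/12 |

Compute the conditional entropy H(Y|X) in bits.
1.3345 bits

H(Y|X) = H(X,Y) - H(X)

H(X,Y) = -Σ_{x,y} P(x,y) log₂ P(x,y). Per-cell terms -P(x,y)·log₂P(x,y):
  X=0: 0.14361, 0.43083, 0.43083
  X=1: 0.14361, 0.39556, 0.50000
  X=2: 0.29875, 0.23166, 0.29875
Sum of the 9 terms: H(X,Y) = 2.8736 bits

Marginal of X (row sums):
  P(X=0) = 1/36 + 1/6 + 1/6 = 13/36
  P(X=1) = 1/36 + 5/36 + 1/4 = 5/12
  P(X=2) = 1/12 + 1/18 + 1/12 = 2/9
H(X) = -[(13/36)·log₂(13/36) + (5/12)·log₂(5/12) + (2/9)·log₂(2/9)]
  = 0.53065 + 0.52626 + 0.48221 = 1.5391 bits

H(Y|X) = H(X,Y) - H(X) = 2.8736 - 1.5391 = 1.3345 bits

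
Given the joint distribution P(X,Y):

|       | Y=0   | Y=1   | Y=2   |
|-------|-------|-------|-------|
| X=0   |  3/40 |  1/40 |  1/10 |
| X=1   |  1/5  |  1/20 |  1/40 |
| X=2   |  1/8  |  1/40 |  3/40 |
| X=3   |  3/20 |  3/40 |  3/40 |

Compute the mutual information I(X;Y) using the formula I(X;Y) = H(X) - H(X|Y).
0.0900 bits

I(X;Y) = H(X) - H(X|Y)

Marginal of X (row sums):
  P(X=0) = 3/40 + 1/40 + 1/10 = 1/5
  P(X=1) = 1/5 + 1/20 + 1/40 = 11/40
  P(X=2) = 1/8 + 1/40 + 3/40 = 9/40
  P(X=3) = 3/20 + 3/40 + 3/40 = 3/10
H(X) = -[(1/5)·log₂(1/5) + (11/40)·log₂(11/40) + (9/40)·log₂(9/40) + (3/10)·log₂(3/10)]
  = 0.464386 + 0.512187 + 0.484201 + 0.521090 = 1.98186 bits

Marginal of Y (column sums):
  P(Y=0) = 3/40 + 1/5 + 1/8 + 3/20 = 11/20
  P(Y=1) = 1/40 + 1/20 + 1/40 + 3/40 = 7/40
  P(Y=2) = 1/10 + 1/40 + 3/40 + 3/40 = 11/40
H(X|Y) = Σ_y P(y)·H(X|Y=y):
  Y=0: P(Y=0) = 11/20, P(X|Y=0) = (3/22, 4/11, 5/22, 3/11) → H(X|Y=0) = 1.919691
  Y=1: P(Y=1) = 7/40, P(X|Y=1) = (1/7, 2/7, 1/7, 3/7) → H(X|Y=1) = 1.842371
  Y=2: P(Y=2) = 11/40, P(X|Y=2) = (4/11, 1/11, 3/11, 3/11) → H(X|Y=2) = 1.867634
H(X|Y) = (11/20)·1.919691 + (7/40)·1.842371 + (11/40)·1.867634 = 1.89184 bits

I(X;Y) = H(X) - H(X|Y) = 1.98186 - 1.89184 = 0.0900 bits

Cross-check via I(X;Y) = H(X) + H(Y) - H(X,Y): computing H(Y) from the column sums and H(X,Y) from the 12 cells in the same way gives H(Y) = 1.42661 bits and H(X,Y) = 3.31845 bits, so
I(X;Y) = 1.98186 + 1.42661 - 3.31845 = 0.0900 bits ✓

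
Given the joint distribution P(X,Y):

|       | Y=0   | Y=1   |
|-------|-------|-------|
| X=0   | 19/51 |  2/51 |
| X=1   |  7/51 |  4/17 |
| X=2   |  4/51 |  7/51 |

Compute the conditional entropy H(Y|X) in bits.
0.7445 bits

H(Y|X) = H(X,Y) - H(X)

H(X,Y) = -Σ_{x,y} P(x,y) log₂ P(x,y). Per-cell terms -P(x,y)·log₂P(x,y):
  X=0: 0.53070, 0.18323
  X=1: 0.39324, 0.49117
  X=2: 0.28803, 0.39324
Sum of the 6 terms: H(X,Y) = 2.2796 bits

Marginal of X (row sums):
  P(X=0) = 19/51 + 2/51 = 7/17
  P(X=1) = 7/51 + 4/17 = 19/51
  P(X=2) = 4/51 + 7/51 = 11/51
H(X) = -[(7/17)·log₂(7/17) + (19/51)·log₂(19/51) + (11/51)·log₂(11/51)]
  = 0.52710 + 0.53070 + 0.47731 = 1.5351 bits

H(Y|X) = H(X,Y) - H(X) = 2.2796 - 1.5351 = 0.7445 bits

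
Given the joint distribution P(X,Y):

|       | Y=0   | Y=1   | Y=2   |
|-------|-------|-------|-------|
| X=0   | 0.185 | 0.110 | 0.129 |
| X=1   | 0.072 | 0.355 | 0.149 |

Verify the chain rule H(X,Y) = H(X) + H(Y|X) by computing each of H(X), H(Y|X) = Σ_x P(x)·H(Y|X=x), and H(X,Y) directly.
H(X) = 0.9833 bits, H(Y|X) = 1.4115 bits, H(X,Y) = 2.3947 bits

Marginal of X (row sums):
  P(X=0) = 0.185 + 0.110 + 0.129 = 0.424
  P(X=1) = 0.072 + 0.355 + 0.149 = 0.576
H(X) = -[0.424·log₂(0.424) + 0.576·log₂(0.576)]
  = 0.5249 + 0.4584 = 0.9833 bits

H(Y|X) = Σ_x P(x)·H(Y|X=x):
  X=0: P(X=0) = 0.424, P(Y|X=0) = (185/424, 55/212, 129/424) → H(Y|X=0) = 1.5494
  X=1: P(X=1) = 0.576, P(Y|X=1) = (1/8, 355/576, 149/576) → H(Y|X=1) = 1.3100
H(Y|X) = 0.424·1.5494 + 0.576·1.3100 = 1.4115 bits

H(X,Y) = -Σ_{x,y} P(x,y) log₂ P(x,y). Per-cell terms -P(x,y)·log₂P(x,y):
  X=0: 0.4504, 0.3503, 0.3811
  X=1: 0.2733, 0.5304, 0.4092
Sum of the 6 terms: H(X,Y) = 2.3947 bits

Chain rule check:
  H(X) + H(Y|X) = 0.9833 + 1.4115 = 2.3948 bits
  H(X,Y) = 2.3947 bits
✓ Chain rule verified (Δ = 0.0001 is 4-dp rounding noise: each of the three values was rounded independently).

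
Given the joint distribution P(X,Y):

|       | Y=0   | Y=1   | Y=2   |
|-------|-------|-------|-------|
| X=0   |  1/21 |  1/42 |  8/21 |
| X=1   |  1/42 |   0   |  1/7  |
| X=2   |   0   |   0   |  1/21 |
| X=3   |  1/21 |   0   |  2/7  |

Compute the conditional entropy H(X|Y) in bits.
1.6476 bits

H(X|Y) = H(X,Y) - H(Y)

H(X,Y) = -Σ_{x,y} P(x,y) log₂ P(x,y). Per-cell terms -P(x,y)·log₂P(x,y):
  X=0: 0.20916, 0.12839, 0.53041
  X=1: 0.12839, 0.00000, 0.40105
  X=2: 0.00000, 0.00000, 0.20916
  X=3: 0.20916, 0.00000, 0.51639
  (cells with P = 0 contribute 0)
Sum of the 12 terms: H(X,Y) = 2.3321 bits

Marginal of Y (column sums):
  P(Y=0) = 1/21 + 1/42 + 0 + 1/21 = 5/42
  P(Y=1) = 1/42 + 0 + 0 + 0 = 1/42
  P(Y=2) = 8/21 + 1/7 + 1/21 + 2/7 = 6/7
H(Y) = -[(5/42)·log₂(5/42) + (1/42)·log₂(1/42) + (6/7)·log₂(6/7)]
  = 0.36552 + 0.12839 + 0.19062 = 0.6845 bits

H(X|Y) = H(X,Y) - H(Y) = 2.3321 - 0.6845 = 1.6476 bits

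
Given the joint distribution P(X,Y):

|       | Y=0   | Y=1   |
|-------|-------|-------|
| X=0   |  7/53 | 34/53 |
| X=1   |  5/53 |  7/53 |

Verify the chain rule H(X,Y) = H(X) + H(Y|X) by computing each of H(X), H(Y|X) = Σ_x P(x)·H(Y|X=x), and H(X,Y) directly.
H(X) = 0.7717 bits, H(Y|X) = 0.7319 bits, H(X,Y) = 1.5036 bits

Marginal of X (row sums):
  P(X=0) = 7/53 + 34/53 = 41/53
  P(X=1) = 5/53 + 7/53 = 12/53
H(X) = -[(41/53)·log₂(41/53) + (12/53)·log₂(12/53)]
  = 0.2865114 + 0.4851980 = 0.7717 bits

H(Y|X) = Σ_x P(x)·H(Y|X=x):
  X=0: P(X=0) = 41/53, P(Y|X=0) = (7/41, 34/41) → H(Y|X=0) = 0.6593759
  X=1: P(X=1) = 12/53, P(Y|X=1) = (5/12, 7/12) → H(Y|X=1) = 0.9798688
H(Y|X) = (41/53)·0.6593759 + (12/53)·0.9798688 = 0.7319 bits

H(X,Y) = -Σ_{x,y} P(x,y) log₂ P(x,y). Per-cell terms -P(x,y)·log₂P(x,y):
  X=0: 0.3857351, 0.4108596
  X=1: 0.3213200, 0.3857351
Sum of the 4 terms: H(X,Y) = 1.5036 bits

Chain rule check:
  H(X) + H(Y|X) = 0.7717 + 0.7319 = 1.5036 bits
  H(X,Y) = 1.5036 bits
✓ Chain rule verified.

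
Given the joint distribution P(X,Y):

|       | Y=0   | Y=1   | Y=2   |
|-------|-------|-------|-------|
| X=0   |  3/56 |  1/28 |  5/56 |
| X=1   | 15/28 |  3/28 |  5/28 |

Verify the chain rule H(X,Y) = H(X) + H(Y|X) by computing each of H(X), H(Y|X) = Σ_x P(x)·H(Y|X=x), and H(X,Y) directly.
H(X) = 0.6769 bits, H(Y|X) = 1.3036 bits, H(X,Y) = 1.9806 bits

Marginal of X (row sums):
  P(X=0) = 3/56 + 1/28 + 5/56 = 5/28
  P(X=1) = 15/28 + 3/28 + 5/28 = 23/28
H(X) = -[(5/28)·log₂(5/28) + (23/28)·log₂(23/28)]
  = 0.4438 + 0.2331 = 0.6769 bits

H(Y|X) = Σ_x P(x)·H(Y|X=x):
  X=0: P(X=0) = 5/28, P(Y|X=0) = (3/10, 1/5, 1/2) → H(Y|X=0) = 1.4855
  X=1: P(X=1) = 23/28, P(Y|X=1) = (15/23, 3/23, 5/23) → H(Y|X=1) = 1.2641
H(Y|X) = (5/28)·1.4855 + (23/28)·1.2641 = 1.3036 bits

H(X,Y) = -Σ_{x,y} P(x,y) log₂ P(x,y). Per-cell terms -P(x,y)·log₂P(x,y):
  X=0: 0.2262, 0.1717, 0.3112
  X=1: 0.4824, 0.3453, 0.4438
Sum of the 6 terms: H(X,Y) = 1.9806 bits

Chain rule check:
  H(X) + H(Y|X) = 0.6769 + 1.3036 = 1.9805 bits
  H(X,Y) = 1.9806 bits
✓ Chain rule verified (Δ = 0.0001 is 4-dp rounding noise: each of the three values was rounded independently).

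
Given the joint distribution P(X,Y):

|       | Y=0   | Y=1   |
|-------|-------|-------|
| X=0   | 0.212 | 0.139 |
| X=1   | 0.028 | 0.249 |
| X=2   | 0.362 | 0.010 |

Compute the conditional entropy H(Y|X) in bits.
0.5372 bits

H(Y|X) = H(X,Y) - H(X)

H(X,Y) = -Σ_{x,y} P(x,y) log₂ P(x,y). Per-cell terms -P(x,y)·log₂P(x,y):
  X=0: 0.47443, 0.39571
  X=1: 0.14444, 0.49944
  X=2: 0.53067, 0.06644
Sum of the 6 terms: H(X,Y) = 2.1111 bits

Marginal of X (row sums):
  P(X=0) = 0.212 + 0.139 = 0.351
  P(X=1) = 0.028 + 0.249 = 0.277
  P(X=2) = 0.362 + 0.010 = 0.372
H(X) = -[0.351·log₂(0.351) + 0.277·log₂(0.277) + 0.372·log₂(0.372)]
  = 0.53017 + 0.51302 + 0.53070 = 1.5739 bits

H(Y|X) = H(X,Y) - H(X) = 2.1111 - 1.5739 = 0.5372 bits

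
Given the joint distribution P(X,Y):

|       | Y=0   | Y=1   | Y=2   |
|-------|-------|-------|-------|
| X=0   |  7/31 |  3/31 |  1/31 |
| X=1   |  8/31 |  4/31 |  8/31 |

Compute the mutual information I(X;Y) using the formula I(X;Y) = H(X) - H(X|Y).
0.0874 bits

I(X;Y) = H(X) - H(X|Y)

Marginal of X (row sums):
  P(X=0) = 7/31 + 3/31 + 1/31 = 11/31
  P(X=1) = 8/31 + 4/31 + 8/31 = 20/31
H(X) = -[(11/31)·log₂(11/31) + (20/31)·log₂(20/31)]
  = 0.5304 + 0.4079 = 0.9383 bits

Marginal of Y (column sums):
  P(Y=0) = 7/31 + 8/31 = 15/31
  P(Y=1) = 3/31 + 4/31 = 7/31
  P(Y=2) = 1/31 + 8/31 = 9/31
H(X|Y) = Σ_y P(y)·H(X|Y=y):
  Y=0: P(Y=0) = 15/31, P(X|Y=0) = (7/15, 8/15) → H(X|Y=0) = 0.9968
  Y=1: P(Y=1) = 7/31, P(X|Y=1) = (3/7, 4/7) → H(X|Y=1) = 0.9852
  Y=2: P(Y=2) = 9/31, P(X|Y=2) = (1/9, 8/9) → H(X|Y=2) = 0.5033
H(X|Y) = (15/31)·0.9968 + (7/31)·0.9852 + (9/31)·0.5033 = 0.8509 bits

I(X;Y) = H(X) - H(X|Y) = 0.9383 - 0.8509 = 0.0874 bits

Cross-check via I(X;Y) = H(X) + H(Y) - H(X,Y): computing H(Y) from the column sums and H(X,Y) from the 6 cells in the same way gives H(Y) = 1.5095 bits and H(X,Y) = 2.3604 bits, so
I(X;Y) = 0.9383 + 1.5095 - 2.3604 = 0.0874 bits ✓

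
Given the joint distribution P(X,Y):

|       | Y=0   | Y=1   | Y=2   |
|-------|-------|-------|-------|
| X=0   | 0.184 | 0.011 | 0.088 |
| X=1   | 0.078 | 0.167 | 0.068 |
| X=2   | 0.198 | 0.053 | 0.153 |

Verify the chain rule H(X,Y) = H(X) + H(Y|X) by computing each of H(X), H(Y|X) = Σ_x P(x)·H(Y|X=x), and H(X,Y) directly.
H(X) = 1.5682 bits, H(Y|X) = 1.3450 bits, H(X,Y) = 2.9131 bits

Marginal of X (row sums):
  P(X=0) = 0.184 + 0.011 + 0.088 = 0.283
  P(X=1) = 0.078 + 0.167 + 0.068 = 0.313
  P(X=2) = 0.198 + 0.053 + 0.153 = 0.404
H(X) = -[0.283·log₂(0.283) + 0.313·log₂(0.313) + 0.404·log₂(0.404)]
  = 0.515379 + 0.524515 + 0.528259 = 1.5682 bits

H(Y|X) = Σ_x P(x)·H(Y|X=x):
  X=0: P(X=0) = 0.283, P(Y|X=0) = (184/283, 11/283, 88/283) → H(Y|X=0) = 1.109962
  X=1: P(X=1) = 0.313, P(Y|X=1) = (78/313, 167/313, 68/313) → H(Y|X=1) = 1.461624
  X=2: P(X=2) = 0.404, P(Y|X=2) = (99/202, 53/404, 153/404) → H(Y|X=2) = 1.419170
H(Y|X) = 0.283·1.109962 + 0.313·1.461624 + 0.404·1.419170 = 1.3450 bits

H(X,Y) = -Σ_{x,y} P(x,y) log₂ P(x,y). Per-cell terms -P(x,y)·log₂P(x,y):
  X=0: 0.449369, 0.071570, 0.308559
  X=1: 0.287070, 0.431207, 0.263726
  X=2: 0.462613, 0.224607, 0.414385
Sum of the 9 terms: H(X,Y) = 2.9131 bits

Chain rule check:
  H(X) + H(Y|X) = 1.5682 + 1.3450 = 2.9132 bits
  H(X,Y) = 2.9131 bits
✓ Chain rule verified (Δ = 0.0001 is 4-dp rounding noise: each of the three values was rounded independently).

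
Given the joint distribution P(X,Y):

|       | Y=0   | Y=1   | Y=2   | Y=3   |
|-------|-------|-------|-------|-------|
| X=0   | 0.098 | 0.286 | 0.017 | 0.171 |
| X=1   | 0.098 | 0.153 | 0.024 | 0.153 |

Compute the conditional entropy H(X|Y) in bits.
0.9689 bits

H(X|Y) = H(X,Y) - H(Y)

H(X,Y) = -Σ_{x,y} P(x,y) log₂ P(x,y). Per-cell terms -P(x,y)·log₂P(x,y):
  X=0: 0.32841, 0.51649, 0.09993, 0.43570
  X=1: 0.32841, 0.41438, 0.12914, 0.41438
Sum of the 8 terms: H(X,Y) = 2.66684 bits

Marginal of Y (column sums):
  P(Y=0) = 0.098 + 0.098 = 0.196
  P(Y=1) = 0.286 + 0.153 = 0.439
  P(Y=2) = 0.017 + 0.024 = 0.041
  P(Y=3) = 0.171 + 0.153 = 0.324
H(Y) = -[0.196·log₂(0.196) + 0.439·log₂(0.439) + 0.041·log₂(0.041) + 0.324·log₂(0.324)]
  = 0.46081 + 0.52140 + 0.18894 + 0.52680 = 1.69795 bits

H(X|Y) = H(X,Y) - H(Y) = 2.66684 - 1.69795 = 0.9689 bits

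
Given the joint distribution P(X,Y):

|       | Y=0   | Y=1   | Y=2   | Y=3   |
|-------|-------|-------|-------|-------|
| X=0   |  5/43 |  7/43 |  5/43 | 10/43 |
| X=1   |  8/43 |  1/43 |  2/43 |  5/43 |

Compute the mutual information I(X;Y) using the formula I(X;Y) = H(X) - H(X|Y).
0.0997 bits

I(X;Y) = H(X) - H(X|Y)

Marginal of X (row sums):
  P(X=0) = 5/43 + 7/43 + 5/43 + 10/43 = 27/43
  P(X=1) = 8/43 + 1/43 + 2/43 + 5/43 = 16/43
H(X) = -[(27/43)·log₂(27/43) + (16/43)·log₂(16/43)]
  = 0.4216 + 0.5307 = 0.9523 bits

Marginal of Y (column sums):
  P(Y=0) = 5/43 + 8/43 = 13/43
  P(Y=1) = 7/43 + 1/43 = 8/43
  P(Y=2) = 5/43 + 2/43 = 7/43
  P(Y=3) = 10/43 + 5/43 = 15/43
H(X|Y) = Σ_y P(y)·H(X|Y=y):
  Y=0: P(Y=0) = 13/43, P(X|Y=0) = (5/13, 8/13) → H(X|Y=0) = 0.9612
  Y=1: P(Y=1) = 8/43, P(X|Y=1) = (7/8, 1/8) → H(X|Y=1) = 0.5436
  Y=2: P(Y=2) = 7/43, P(X|Y=2) = (5/7, 2/7) → H(X|Y=2) = 0.8631
  Y=3: P(Y=3) = 15/43, P(X|Y=3) = (2/3, 1/3) → H(X|Y=3) = 0.9183
H(X|Y) = (13/43)·0.9612 + (8/43)·0.5436 + (7/43)·0.8631 + (15/43)·0.9183 = 0.8526 bits

I(X;Y) = H(X) - H(X|Y) = 0.9523 - 0.8526 = 0.0997 bits

Cross-check via I(X;Y) = H(X) + H(Y) - H(X,Y): computing H(Y) from the column sums and H(X,Y) from the 8 cells in the same way gives H(Y) = 1.9295 bits and H(X,Y) = 2.7821 bits, so
I(X;Y) = 0.9523 + 1.9295 - 2.7821 = 0.0997 bits ✓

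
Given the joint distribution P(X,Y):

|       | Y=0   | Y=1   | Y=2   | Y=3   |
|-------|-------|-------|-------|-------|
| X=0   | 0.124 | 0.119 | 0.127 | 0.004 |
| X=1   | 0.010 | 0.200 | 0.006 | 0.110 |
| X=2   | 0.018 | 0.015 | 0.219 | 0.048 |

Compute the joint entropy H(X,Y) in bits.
2.9595 bits

H(X,Y) = -Σ_{x,y} P(x,y) log₂ P(x,y). Per-cell terms -P(x,y)·log₂P(x,y):
  X=0: 0.3734, 0.3654, 0.3781, 0.0319
  X=1: 0.0664, 0.4644, 0.0443, 0.3503
  X=2: 0.1043, 0.0909, 0.4798, 0.2103
Sum of the 12 terms: H(X,Y) = 2.9595 bits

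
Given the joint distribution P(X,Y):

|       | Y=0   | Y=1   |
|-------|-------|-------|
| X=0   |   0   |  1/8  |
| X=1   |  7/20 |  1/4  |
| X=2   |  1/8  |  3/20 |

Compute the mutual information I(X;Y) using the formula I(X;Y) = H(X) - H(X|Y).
0.1369 bits

I(X;Y) = H(X) - H(X|Y)

Marginal of X (row sums):
  P(X=0) = 0 + 1/8 = 1/8
  P(X=1) = 7/20 + 1/4 = 3/5
  P(X=2) = 1/8 + 3/20 = 11/40
H(X) = -[(1/8)·log₂(1/8) + (3/5)·log₂(3/5) + (11/40)·log₂(11/40)]
  = 0.37500 + 0.44218 + 0.51219 = 1.32937 bits

Marginal of Y (column sums):
  P(Y=0) = 0 + 7/20 + 1/8 = 19/40
  P(Y=1) = 1/8 + 1/4 + 3/20 = 21/40
H(X|Y) = Σ_y P(y)·H(X|Y=y):
  Y=0: P(Y=0) = 19/40, P(X|Y=0) = (0, 14/19, 5/19) → H(X|Y=0) = 0.83147
  Y=1: P(Y=1) = 21/40, P(X|Y=1) = (5/21, 10/21, 2/7) → H(X|Y=1) = 1.51905
H(X|Y) = (19/40)·0.83147 + (21/40)·1.51905 = 1.19245 bits

I(X;Y) = H(X) - H(X|Y) = 1.32937 - 1.19245 = 0.1369 bits

Cross-check via I(X;Y) = H(X) + H(Y) - H(X,Y): computing H(Y) from the column sums and H(X,Y) from the 6 cells in the same way gives H(Y) = 0.99820 bits and H(X,Y) = 2.19065 bits, so
I(X;Y) = 1.32937 + 0.99820 - 2.19065 = 0.1369 bits ✓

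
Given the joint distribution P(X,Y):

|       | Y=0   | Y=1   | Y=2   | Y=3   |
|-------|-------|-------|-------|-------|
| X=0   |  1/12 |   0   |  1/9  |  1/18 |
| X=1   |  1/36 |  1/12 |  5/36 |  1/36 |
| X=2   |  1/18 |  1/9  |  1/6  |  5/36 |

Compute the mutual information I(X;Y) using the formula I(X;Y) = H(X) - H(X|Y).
0.1488 bits

I(X;Y) = H(X) - H(X|Y)

Marginal of X (row sums):
  P(X=0) = 1/12 + 0 + 1/9 + 1/18 = 1/4
  P(X=1) = 1/36 + 1/12 + 5/36 + 1/36 = 5/18
  P(X=2) = 1/18 + 1/9 + 1/6 + 5/36 = 17/36
H(X) = -[(1/4)·log₂(1/4) + (5/18)·log₂(5/18) + (17/36)·log₂(17/36)]
  = 0.5000 + 0.5133 + 0.5112 = 1.5245 bits

Marginal of Y (column sums):
  P(Y=0) = 1/12 + 1/36 + 1/18 = 1/6
  P(Y=1) = 0 + 1/12 + 1/9 = 7/36
  P(Y=2) = 1/9 + 5/36 + 1/6 = 5/12
  P(Y=3) = 1/18 + 1/36 + 5/36 = 2/9
H(X|Y) = Σ_y P(y)·H(X|Y=y):
  Y=0: P(Y=0) = 1/6, P(X|Y=0) = (1/2, 1/6, 1/3) → H(X|Y=0) = 1.4591
  Y=1: P(Y=1) = 7/36, P(X|Y=1) = (0, 3/7, 4/7) → H(X|Y=1) = 0.9852
  Y=2: P(Y=2) = 5/12, P(X|Y=2) = (4/15, 1/3, 2/5) → H(X|Y=2) = 1.5656
  Y=3: P(Y=3) = 2/9, P(X|Y=3) = (1/4, 1/8, 5/8) → H(X|Y=3) = 1.2988
H(X|Y) = (1/6)·1.4591 + (7/36)·0.9852 + (5/12)·1.5656 + (2/9)·1.2988 = 1.3757 bits

I(X;Y) = H(X) - H(X|Y) = 1.5245 - 1.3757 = 0.1488 bits

Cross-check via I(X;Y) = H(X) + H(Y) - H(X,Y): computing H(Y) from the column sums and H(X,Y) from the 12 cells in the same way gives H(Y) = 1.8987 bits and H(X,Y) = 3.2744 bits, so
I(X;Y) = 1.5245 + 1.8987 - 3.2744 = 0.1488 bits ✓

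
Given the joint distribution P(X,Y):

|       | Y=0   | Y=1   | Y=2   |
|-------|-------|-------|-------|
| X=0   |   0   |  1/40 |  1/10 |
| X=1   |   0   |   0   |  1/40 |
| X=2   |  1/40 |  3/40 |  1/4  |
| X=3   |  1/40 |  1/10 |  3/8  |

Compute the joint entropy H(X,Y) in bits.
2.5075 bits

H(X,Y) = -Σ_{x,y} P(x,y) log₂ P(x,y). Per-cell terms -P(x,y)·log₂P(x,y):
  X=0: 0.00000, 0.13305, 0.33219
  X=1: 0.00000, 0.00000, 0.13305
  X=2: 0.13305, 0.28027, 0.50000
  X=3: 0.13305, 0.33219, 0.53064
  (cells with P = 0 contribute 0)
Sum of the 12 terms: H(X,Y) = 2.5075 bits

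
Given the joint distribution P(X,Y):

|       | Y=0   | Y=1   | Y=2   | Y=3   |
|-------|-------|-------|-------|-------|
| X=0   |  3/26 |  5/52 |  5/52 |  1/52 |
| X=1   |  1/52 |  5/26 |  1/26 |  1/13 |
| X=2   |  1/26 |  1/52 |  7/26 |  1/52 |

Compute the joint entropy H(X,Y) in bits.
3.0610 bits

H(X,Y) = -Σ_{x,y} P(x,y) log₂ P(x,y). Per-cell terms -P(x,y)·log₂P(x,y):
  X=0: 0.3595, 0.3249, 0.3249, 0.1096
  X=1: 0.1096, 0.4574, 0.1808, 0.2846
  X=2: 0.1808, 0.1096, 0.5097, 0.1096
Sum of the 12 terms: H(X,Y) = 3.0610 bits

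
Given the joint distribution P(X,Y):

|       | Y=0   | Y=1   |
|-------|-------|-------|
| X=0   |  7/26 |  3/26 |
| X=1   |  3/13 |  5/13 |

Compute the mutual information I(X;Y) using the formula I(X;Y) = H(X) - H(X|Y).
0.0737 bits

I(X;Y) = H(X) - H(X|Y)

Marginal of X (row sums):
  P(X=0) = 7/26 + 3/26 = 5/13
  P(X=1) = 3/13 + 5/13 = 8/13
H(X) = -[(5/13)·log₂(5/13) + (8/13)·log₂(8/13)]
  = 0.5302 + 0.4310 = 0.9612 bits

Marginal of Y (column sums):
  P(Y=0) = 7/26 + 3/13 = 1/2
  P(Y=1) = 3/26 + 5/13 = 1/2
H(X|Y) = Σ_y P(y)·H(X|Y=y):
  Y=0: P(Y=0) = 1/2, P(X|Y=0) = (7/13, 6/13) → H(X|Y=0) = 0.9957
  Y=1: P(Y=1) = 1/2, P(X|Y=1) = (3/13, 10/13) → H(X|Y=1) = 0.7793
H(X|Y) = (1/2)·0.9957 + (1/2)·0.7793 = 0.8875 bits

I(X;Y) = H(X) - H(X|Y) = 0.9612 - 0.8875 = 0.0737 bits

Cross-check via I(X;Y) = H(X) + H(Y) - H(X,Y): computing H(Y) from the column sums and H(X,Y) from the 4 cells in the same way gives H(Y) = 1.0000 bits and H(X,Y) = 1.8875 bits, so
I(X;Y) = 0.9612 + 1.0000 - 1.8875 = 0.0737 bits ✓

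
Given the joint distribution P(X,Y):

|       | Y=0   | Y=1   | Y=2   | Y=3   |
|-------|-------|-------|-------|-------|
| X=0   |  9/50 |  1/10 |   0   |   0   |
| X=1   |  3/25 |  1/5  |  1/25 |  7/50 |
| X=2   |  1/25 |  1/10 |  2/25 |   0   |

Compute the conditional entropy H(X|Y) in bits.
1.1792 bits

H(X|Y) = H(X,Y) - H(Y)

H(X,Y) = -Σ_{x,y} P(x,y) log₂ P(x,y). Per-cell terms -P(x,y)·log₂P(x,y):
  X=0: 0.44531, 0.33219, 0.00000, 0.00000
  X=1: 0.36707, 0.46439, 0.18575, 0.39711
  X=2: 0.18575, 0.33219, 0.29151, 0.00000
  (cells with P = 0 contribute 0)
Sum of the 12 terms: H(X,Y) = 3.0013 bits

Marginal of Y (column sums):
  P(Y=0) = 9/50 + 3/25 + 1/25 = 17/50
  P(Y=1) = 1/10 + 1/5 + 1/10 = 2/5
  P(Y=2) = 0 + 1/25 + 2/25 = 3/25
  P(Y=3) = 0 + 7/50 + 0 = 7/50
H(Y) = -[(17/50)·log₂(17/50) + (2/5)·log₂(2/5) + (3/25)·log₂(3/25) + (7/50)·log₂(7/50)]
  = 0.52917 + 0.52877 + 0.36707 + 0.39711 = 1.8221 bits

H(X|Y) = H(X,Y) - H(Y) = 3.0013 - 1.8221 = 1.1792 bits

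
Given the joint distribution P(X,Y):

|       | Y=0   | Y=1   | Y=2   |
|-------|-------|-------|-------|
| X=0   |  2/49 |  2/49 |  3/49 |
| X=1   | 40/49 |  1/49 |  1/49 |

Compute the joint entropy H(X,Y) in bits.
1.0916 bits

H(X,Y) = -Σ_{x,y} P(x,y) log₂ P(x,y). Per-cell terms -P(x,y)·log₂P(x,y):
  X=0: 0.18836, 0.18836, 0.24672
  X=1: 0.23901, 0.11459, 0.11459
Sum of the 6 terms: H(X,Y) = 1.0916 bits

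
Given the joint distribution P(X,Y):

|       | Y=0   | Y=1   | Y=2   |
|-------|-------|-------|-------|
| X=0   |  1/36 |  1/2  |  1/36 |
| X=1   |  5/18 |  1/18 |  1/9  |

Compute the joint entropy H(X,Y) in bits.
1.8844 bits

H(X,Y) = -Σ_{x,y} P(x,y) log₂ P(x,y). Per-cell terms -P(x,y)·log₂P(x,y):
  X=0: 0.1436, 0.5000, 0.1436
  X=1: 0.5133, 0.2317, 0.3522
Sum of the 6 terms: H(X,Y) = 1.8844 bits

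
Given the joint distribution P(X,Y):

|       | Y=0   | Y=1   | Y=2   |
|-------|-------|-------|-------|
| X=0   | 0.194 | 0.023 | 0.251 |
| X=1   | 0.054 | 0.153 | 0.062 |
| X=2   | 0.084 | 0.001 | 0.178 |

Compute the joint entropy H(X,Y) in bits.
2.7286 bits

H(X,Y) = -Σ_{x,y} P(x,y) log₂ P(x,y). Per-cell terms -P(x,y)·log₂P(x,y):
  X=0: 0.45898, 0.12517, 0.50055
  X=1: 0.22739, 0.41438, 0.24872
  X=2: 0.30017, 0.00997, 0.44323
Sum of the 9 terms: H(X,Y) = 2.7286 bits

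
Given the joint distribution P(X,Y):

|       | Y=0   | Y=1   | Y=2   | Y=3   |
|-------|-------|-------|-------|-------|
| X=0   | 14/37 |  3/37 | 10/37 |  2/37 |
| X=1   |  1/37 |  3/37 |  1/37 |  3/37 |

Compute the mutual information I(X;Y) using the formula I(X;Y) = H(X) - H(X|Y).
0.1859 bits

I(X;Y) = H(X) - H(X|Y)

Marginal of X (row sums):
  P(X=0) = 14/37 + 3/37 + 10/37 + 2/37 = 29/37
  P(X=1) = 1/37 + 3/37 + 1/37 + 3/37 = 8/37
H(X) = -[(29/37)·log₂(29/37) + (8/37)·log₂(8/37)]
  = 0.2755 + 0.4777 = 0.7532 bits

Marginal of Y (column sums):
  P(Y=0) = 14/37 + 1/37 = 15/37
  P(Y=1) = 3/37 + 3/37 = 6/37
  P(Y=2) = 10/37 + 1/37 = 11/37
  P(Y=3) = 2/37 + 3/37 = 5/37
H(X|Y) = Σ_y P(y)·H(X|Y=y):
  Y=0: P(Y=0) = 15/37, P(X|Y=0) = (14/15, 1/15) → H(X|Y=0) = 0.3534
  Y=1: P(Y=1) = 6/37, P(X|Y=1) = (1/2, 1/2) → H(X|Y=1) = 1.0000
  Y=2: P(Y=2) = 11/37, P(X|Y=2) = (10/11, 1/11) → H(X|Y=2) = 0.4395
  Y=3: P(Y=3) = 5/37, P(X|Y=3) = (2/5, 3/5) → H(X|Y=3) = 0.9710
H(X|Y) = (15/37)·0.3534 + (6/37)·1.0000 + (11/37)·0.4395 + (5/37)·0.9710 = 0.5673 bits

I(X;Y) = H(X) - H(X|Y) = 0.7532 - 0.5673 = 0.1859 bits

Cross-check via I(X;Y) = H(X) + H(Y) - H(X,Y): computing H(Y) from the column sums and H(X,Y) from the 8 cells in the same way gives H(Y) = 1.8641 bits and H(X,Y) = 2.4314 bits, so
I(X;Y) = 0.7532 + 1.8641 - 2.4314 = 0.1859 bits ✓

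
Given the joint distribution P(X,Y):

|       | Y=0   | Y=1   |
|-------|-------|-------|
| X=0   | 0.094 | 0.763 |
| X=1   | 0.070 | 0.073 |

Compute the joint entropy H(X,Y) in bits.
1.1626 bits

H(X,Y) = -Σ_{x,y} P(x,y) log₂ P(x,y). Per-cell terms -P(x,y)·log₂P(x,y):
  X=0: 0.32065, 0.29776
  X=1: 0.26856, 0.27565
Sum of the 4 terms: H(X,Y) = 1.1626 bits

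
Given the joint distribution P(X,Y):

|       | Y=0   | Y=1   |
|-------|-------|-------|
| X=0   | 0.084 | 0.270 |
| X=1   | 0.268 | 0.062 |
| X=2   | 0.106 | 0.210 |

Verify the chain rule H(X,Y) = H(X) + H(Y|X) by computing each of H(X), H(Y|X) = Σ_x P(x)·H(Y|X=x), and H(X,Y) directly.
H(X) = 1.5834 bits, H(Y|X) = 0.8007 bits, H(X,Y) = 2.3841 bits

Marginal of X (row sums):
  P(X=0) = 0.084 + 0.270 = 0.354
  P(X=1) = 0.268 + 0.062 = 0.330
  P(X=2) = 0.106 + 0.210 = 0.316
H(X) = -[0.354·log₂(0.354) + 0.330·log₂(0.330) + 0.316·log₂(0.316)]
  = 0.53036 + 0.52782 + 0.52519 = 1.5834 bits

H(Y|X) = Σ_x P(x)·H(Y|X=x):
  X=0: P(X=0) = 0.354, P(Y|X=0) = (14/59, 45/59) → H(Y|X=0) = 0.79050
  X=1: P(X=1) = 0.330, P(Y|X=1) = (134/165, 31/165) → H(Y|X=1) = 0.69701
  X=2: P(X=2) = 0.316, P(Y|X=2) = (53/158, 105/158) → H(Y|X=2) = 0.92039
H(Y|X) = 0.354·0.79050 + 0.330·0.69701 + 0.316·0.92039 = 0.8007 bits

H(X,Y) = -Σ_{x,y} P(x,y) log₂ P(x,y). Per-cell terms -P(x,y)·log₂P(x,y):
  X=0: 0.30017, 0.51002
  X=1: 0.50912, 0.24872
  X=2: 0.34321, 0.47282
Sum of the 6 terms: H(X,Y) = 2.3841 bits

Chain rule check:
  H(X) + H(Y|X) = 1.5834 + 0.8007 = 2.3841 bits
  H(X,Y) = 2.3841 bits
✓ Chain rule verified.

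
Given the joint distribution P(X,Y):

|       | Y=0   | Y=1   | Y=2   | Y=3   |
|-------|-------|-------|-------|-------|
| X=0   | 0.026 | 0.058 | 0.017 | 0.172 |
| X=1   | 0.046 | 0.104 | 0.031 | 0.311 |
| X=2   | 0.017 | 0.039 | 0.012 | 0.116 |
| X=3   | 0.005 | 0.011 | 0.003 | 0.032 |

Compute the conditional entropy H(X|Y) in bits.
1.6831 bits

H(X|Y) = H(X,Y) - H(Y)

H(X,Y) = -Σ_{x,y} P(x,y) log₂ P(x,y). Per-cell terms -P(x,y)·log₂P(x,y):
  X=0: 0.13690, 0.23825, 0.09993, 0.43680
  X=1: 0.20434, 0.33960, 0.15536, 0.52404
  X=2: 0.09993, 0.18253, 0.07657, 0.36051
  X=3: 0.03822, 0.07157, 0.02514, 0.15891
Sum of the 16 terms: H(X,Y) = 3.1486 bits

Marginal of Y (column sums):
  P(Y=0) = 0.026 + 0.046 + 0.017 + 0.005 = 0.094
  P(Y=1) = 0.058 + 0.104 + 0.039 + 0.011 = 0.212
  P(Y=2) = 0.017 + 0.031 + 0.012 + 0.003 = 0.063
  P(Y=3) = 0.172 + 0.311 + 0.116 + 0.032 = 0.631
H(Y) = -[0.094·log₂(0.094) + 0.212·log₂(0.212) + 0.063·log₂(0.063) + 0.631·log₂(0.631)]
  = 0.32065 + 0.47443 + 0.25128 + 0.41917 = 1.4655 bits

H(X|Y) = H(X,Y) - H(Y) = 3.1486 - 1.4655 = 1.6831 bits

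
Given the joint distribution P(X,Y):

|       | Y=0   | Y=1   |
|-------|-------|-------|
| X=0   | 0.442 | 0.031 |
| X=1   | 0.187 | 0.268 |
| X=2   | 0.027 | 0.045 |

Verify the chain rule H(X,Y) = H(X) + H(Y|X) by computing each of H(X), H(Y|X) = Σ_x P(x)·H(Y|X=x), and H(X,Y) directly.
H(X) = 1.3011 bits, H(Y|X) = 0.6784 bits, H(X,Y) = 1.9795 bits

Marginal of X (row sums):
  P(X=0) = 0.442 + 0.031 = 0.473
  P(X=1) = 0.187 + 0.268 = 0.455
  P(X=2) = 0.027 + 0.045 = 0.072
H(X) = -[0.473·log₂(0.473) + 0.455·log₂(0.455) + 0.072·log₂(0.072)]
  = 0.510882 + 0.516908 + 0.273302 = 1.3011 bits

H(Y|X) = Σ_x P(x)·H(Y|X=x):
  X=0: P(X=0) = 0.473, P(Y|X=0) = (442/473, 31/473) → H(Y|X=0) = 0.349052
  X=1: P(X=1) = 0.455, P(Y|X=1) = (187/455, 268/455) → H(Y|X=1) = 0.977017
  X=2: P(X=2) = 0.072, P(Y|X=2) = (3/8, 5/8) → H(Y|X=2) = 0.954434
H(Y|X) = 0.473·0.349052 + 0.455·0.977017 + 0.072·0.954434 = 0.6784 bits

H(X,Y) = -Σ_{x,y} P(x,y) log₂ P(x,y). Per-cell terms -P(x,y)·log₂P(x,y):
  X=0: 0.520624, 0.155359
  X=1: 0.452332, 0.509118
  X=2: 0.140694, 0.201327
Sum of the 6 terms: H(X,Y) = 1.9795 bits

Chain rule check:
  H(X) + H(Y|X) = 1.3011 + 0.6784 = 1.9795 bits
  H(X,Y) = 1.9795 bits
✓ Chain rule verified.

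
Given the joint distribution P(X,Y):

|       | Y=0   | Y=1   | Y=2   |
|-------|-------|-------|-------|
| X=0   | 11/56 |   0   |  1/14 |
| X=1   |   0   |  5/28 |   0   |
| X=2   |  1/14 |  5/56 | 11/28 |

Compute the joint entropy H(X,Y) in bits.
2.2897 bits

H(X,Y) = -Σ_{x,y} P(x,y) log₂ P(x,y). Per-cell terms -P(x,y)·log₂P(x,y):
  X=0: 0.4612, 0.0000, 0.2720
  X=1: 0.0000, 0.4438, 0.0000
  X=2: 0.2720, 0.3112, 0.5295
  (cells with P = 0 contribute 0)
Sum of the 9 terms: H(X,Y) = 2.2897 bits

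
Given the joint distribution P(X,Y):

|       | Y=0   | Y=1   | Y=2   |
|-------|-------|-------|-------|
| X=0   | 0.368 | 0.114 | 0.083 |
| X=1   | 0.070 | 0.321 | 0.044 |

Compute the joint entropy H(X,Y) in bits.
2.1790 bits

H(X,Y) = -Σ_{x,y} P(x,y) log₂ P(x,y). Per-cell terms -P(x,y)·log₂P(x,y):
  X=0: 0.53074, 0.35715, 0.29803
  X=1: 0.26856, 0.52623, 0.19828
Sum of the 6 terms: H(X,Y) = 2.1790 bits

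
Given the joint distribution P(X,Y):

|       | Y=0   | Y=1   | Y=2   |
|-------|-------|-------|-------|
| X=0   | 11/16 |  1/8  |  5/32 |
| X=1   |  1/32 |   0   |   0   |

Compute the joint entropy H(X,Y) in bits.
1.3213 bits

H(X,Y) = -Σ_{x,y} P(x,y) log₂ P(x,y). Per-cell terms -P(x,y)·log₂P(x,y):
  X=0: 0.37164, 0.37500, 0.41845
  X=1: 0.15625, 0.00000, 0.00000
  (cells with P = 0 contribute 0)
Sum of the 6 terms: H(X,Y) = 1.3213 bits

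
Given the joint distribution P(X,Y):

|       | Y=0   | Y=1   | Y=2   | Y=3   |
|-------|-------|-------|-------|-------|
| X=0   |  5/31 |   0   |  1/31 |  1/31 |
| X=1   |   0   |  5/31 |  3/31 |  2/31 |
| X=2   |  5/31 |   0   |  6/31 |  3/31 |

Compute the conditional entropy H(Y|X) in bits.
1.4298 bits

H(Y|X) = H(X,Y) - H(X)

H(X,Y) = -Σ_{x,y} P(x,y) log₂ P(x,y). Per-cell terms -P(x,y)·log₂P(x,y):
  X=0: 0.424559, 0.000000, 0.159813, 0.159813
  X=1: 0.000000, 0.424559, 0.326055, 0.255109
  X=2: 0.424559, 0.000000, 0.458561, 0.326055
  (cells with P = 0 contribute 0)
Sum of the 12 terms: H(X,Y) = 2.95908 bits

Marginal of X (row sums):
  P(X=0) = 5/31 + 0 + 1/31 + 1/31 = 7/31
  P(X=1) = 0 + 5/31 + 3/31 + 2/31 = 10/31
  P(X=2) = 5/31 + 0 + 6/31 + 3/31 = 14/31
H(X) = -[(7/31)·log₂(7/31) + (10/31)·log₂(10/31) + (14/31)·log₂(14/31)]
  = 0.484771 + 0.526538 + 0.517928 = 1.52924 bits

H(Y|X) = H(X,Y) - H(X) = 2.95908 - 1.52924 = 1.4298 bits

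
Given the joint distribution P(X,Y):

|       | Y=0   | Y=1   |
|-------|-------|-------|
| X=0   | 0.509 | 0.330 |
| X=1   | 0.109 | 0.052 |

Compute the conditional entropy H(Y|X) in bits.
0.9574 bits

H(Y|X) = H(X,Y) - H(X)

H(X,Y) = -Σ_{x,y} P(x,y) log₂ P(x,y). Per-cell terms -P(x,y)·log₂P(x,y):
  X=0: 0.49590, 0.52782
  X=1: 0.34854, 0.22180
Sum of the 4 terms: H(X,Y) = 1.5941 bits

Marginal of X (row sums):
  P(X=0) = 0.509 + 0.330 = 0.839
  P(X=1) = 0.109 + 0.052 = 0.161
H(X) = -[0.839·log₂(0.839) + 0.161·log₂(0.161)]
  = 0.21248 + 0.42421 = 0.6367 bits

H(Y|X) = H(X,Y) - H(X) = 1.5941 - 0.6367 = 0.9574 bits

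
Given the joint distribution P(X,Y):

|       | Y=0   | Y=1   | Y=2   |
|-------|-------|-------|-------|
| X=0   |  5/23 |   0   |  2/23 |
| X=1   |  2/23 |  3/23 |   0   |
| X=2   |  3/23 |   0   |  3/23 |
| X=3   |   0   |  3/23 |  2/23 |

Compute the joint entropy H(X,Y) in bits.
2.9310 bits

H(X,Y) = -Σ_{x,y} P(x,y) log₂ P(x,y). Per-cell terms -P(x,y)·log₂P(x,y):
  X=0: 0.4786, 0.0000, 0.3064
  X=1: 0.3064, 0.3833, 0.0000
  X=2: 0.3833, 0.0000, 0.3833
  X=3: 0.0000, 0.3833, 0.3064
  (cells with P = 0 contribute 0)
Sum of the 12 terms: H(X,Y) = 2.9310 bits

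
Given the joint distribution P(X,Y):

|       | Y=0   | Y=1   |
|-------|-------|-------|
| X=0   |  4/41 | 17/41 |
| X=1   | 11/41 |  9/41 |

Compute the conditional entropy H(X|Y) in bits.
0.8962 bits

H(X|Y) = H(X,Y) - H(Y)

H(X,Y) = -Σ_{x,y} P(x,y) log₂ P(x,y). Per-cell terms -P(x,y)·log₂P(x,y):
  X=0: 0.32757, 0.52662
  X=1: 0.50925, 0.48021
Sum of the 4 terms: H(X,Y) = 1.84365 bits

Marginal of Y (column sums):
  P(Y=0) = 4/41 + 11/41 = 15/41
  P(Y=1) = 17/41 + 9/41 = 26/41
H(Y) = -[(15/41)·log₂(15/41) + (26/41)·log₂(26/41)]
  = 0.53073 + 0.41671 = 0.94744 bits

H(X|Y) = H(X,Y) - H(Y) = 1.84365 - 0.94744 = 0.8962 bits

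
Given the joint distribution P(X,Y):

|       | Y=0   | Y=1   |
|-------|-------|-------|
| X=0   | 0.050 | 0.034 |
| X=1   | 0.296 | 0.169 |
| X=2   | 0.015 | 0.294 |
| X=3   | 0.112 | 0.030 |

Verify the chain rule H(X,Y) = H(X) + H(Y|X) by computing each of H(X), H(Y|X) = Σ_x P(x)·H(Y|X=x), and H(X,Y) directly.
H(X) = 1.7373 bits, H(Y|X) = 0.7137 bits, H(X,Y) = 2.4509 bits

Marginal of X (row sums):
  P(X=0) = 0.050 + 0.034 = 0.084
  P(X=1) = 0.296 + 0.169 = 0.465
  P(X=2) = 0.015 + 0.294 = 0.309
  P(X=3) = 0.112 + 0.030 = 0.142
H(X) = -[0.084·log₂(0.084) + 0.465·log₂(0.465) + 0.309·log₂(0.309) + 0.142·log₂(0.142)]
  = 0.30017 + 0.51368 + 0.52355 + 0.39988 = 1.7373 bits

H(Y|X) = Σ_x P(x)·H(Y|X=x):
  X=0: P(X=0) = 0.084, P(Y|X=0) = (25/42, 17/42) → H(Y|X=0) = 0.97367
  X=1: P(X=1) = 0.465, P(Y|X=1) = (296/465, 169/465) → H(Y|X=1) = 0.94550
  X=2: P(X=2) = 0.309, P(Y|X=2) = (5/103, 98/103) → H(Y|X=2) = 0.28018
  X=3: P(X=3) = 0.142, P(Y|X=3) = (56/71, 15/71) → H(Y|X=3) = 0.74390
H(Y|X) = 0.084·0.97367 + 0.465·0.94550 + 0.309·0.28018 + 0.142·0.74390 = 0.7137 bits

H(X,Y) = -Σ_{x,y} P(x,y) log₂ P(x,y). Per-cell terms -P(x,y)·log₂P(x,y):
  X=0: 0.21610, 0.16586
  X=1: 0.51987, 0.43347
  X=2: 0.09088, 0.51924
  X=3: 0.35374, 0.15177
Sum of the 8 terms: H(X,Y) = 2.4509 bits

Chain rule check:
  H(X) + H(Y|X) = 1.7373 + 0.7137 = 2.4510 bits
  H(X,Y) = 2.4509 bits
✓ Chain rule verified (Δ = 0.0001 is 4-dp rounding noise: each of the three values was rounded independently).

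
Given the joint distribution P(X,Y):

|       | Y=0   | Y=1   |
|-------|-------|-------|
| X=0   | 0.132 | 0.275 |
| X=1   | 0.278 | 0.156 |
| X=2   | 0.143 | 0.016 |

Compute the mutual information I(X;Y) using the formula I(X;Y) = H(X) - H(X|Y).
0.1381 bits

I(X;Y) = H(X) - H(X|Y)

Marginal of X (row sums):
  P(X=0) = 0.132 + 0.275 = 0.407
  P(X=1) = 0.278 + 0.156 = 0.434
  P(X=2) = 0.143 + 0.016 = 0.159
H(X) = -[0.407·log₂(0.407) + 0.434·log₂(0.434) + 0.159·log₂(0.159)]
  = 0.52784 + 0.52264 + 0.42181 = 1.4723 bits

Marginal of Y (column sums):
  P(Y=0) = 0.132 + 0.278 + 0.143 = 0.553
  P(Y=1) = 0.275 + 0.156 + 0.016 = 0.447
H(X|Y) = Σ_y P(y)·H(X|Y=y):
  Y=0: P(Y=0) = 0.553, P(X|Y=0) = (132/553, 278/553, 143/553) → H(X|Y=0) = 1.49669
  Y=1: P(Y=1) = 0.447, P(X|Y=1) = (275/447, 52/149, 16/447) → H(X|Y=1) = 1.13315
H(X|Y) = 0.553·1.49669 + 0.447·1.13315 = 1.3342 bits

I(X;Y) = H(X) - H(X|Y) = 1.4723 - 1.3342 = 0.1381 bits

Cross-check via I(X;Y) = H(X) + H(Y) - H(X,Y): computing H(Y) from the column sums and H(X,Y) from the 6 cells in the same way gives H(Y) = 0.9919 bits and H(X,Y) = 2.3261 bits, so
I(X;Y) = 1.4723 + 0.9919 - 2.3261 = 0.1381 bits ✓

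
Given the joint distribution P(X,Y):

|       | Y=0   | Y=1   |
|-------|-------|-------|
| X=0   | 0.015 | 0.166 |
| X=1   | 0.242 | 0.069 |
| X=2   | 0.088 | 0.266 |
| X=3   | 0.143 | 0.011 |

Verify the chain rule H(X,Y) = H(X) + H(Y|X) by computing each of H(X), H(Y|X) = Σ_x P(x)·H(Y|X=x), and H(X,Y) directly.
H(X) = 1.9164 bits, H(Y|X) = 0.6556 bits, H(X,Y) = 2.5720 bits

Marginal of X (row sums):
  P(X=0) = 0.015 + 0.166 = 0.181
  P(X=1) = 0.242 + 0.069 = 0.311
  P(X=2) = 0.088 + 0.266 = 0.354
  P(X=3) = 0.143 + 0.011 = 0.154
H(X) = -[0.181·log₂(0.181) + 0.311·log₂(0.311) + 0.354·log₂(0.354) + 0.154·log₂(0.154)]
  = 0.44633 + 0.52404 + 0.53036 + 0.41565 = 1.9164 bits

H(Y|X) = Σ_x P(x)·H(Y|X=x):
  X=0: P(X=0) = 0.181, P(Y|X=0) = (15/181, 166/181) → H(Y|X=0) = 0.41222
  X=1: P(X=1) = 0.311, P(Y|X=1) = (242/311, 69/311) → H(Y|X=1) = 0.76356
  X=2: P(X=2) = 0.354, P(Y|X=2) = (44/177, 133/177) → H(Y|X=2) = 0.80903
  X=3: P(X=3) = 0.154, P(Y|X=3) = (13/14, 1/14) → H(Y|X=3) = 0.37123
H(Y|X) = 0.181·0.41222 + 0.311·0.76356 + 0.354·0.80903 + 0.154·0.37123 = 0.6556 bits

H(X,Y) = -Σ_{x,y} P(x,y) log₂ P(x,y). Per-cell terms -P(x,y)·log₂P(x,y):
  X=0: 0.09088, 0.43006
  X=1: 0.49535, 0.26615
  X=2: 0.30856, 0.50819
  X=3: 0.40125, 0.07157
Sum of the 8 terms: H(X,Y) = 2.5720 bits

Chain rule check:
  H(X) + H(Y|X) = 1.9164 + 0.6556 = 2.5720 bits
  H(X,Y) = 2.5720 bits
✓ Chain rule verified.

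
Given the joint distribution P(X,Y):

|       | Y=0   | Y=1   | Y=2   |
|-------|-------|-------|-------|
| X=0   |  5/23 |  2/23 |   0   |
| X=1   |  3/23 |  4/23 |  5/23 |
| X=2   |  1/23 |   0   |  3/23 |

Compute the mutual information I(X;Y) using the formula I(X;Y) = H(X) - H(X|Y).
0.3505 bits

I(X;Y) = H(X) - H(X|Y)

Marginal of X (row sums):
  P(X=0) = 5/23 + 2/23 + 0 = 7/23
  P(X=1) = 3/23 + 4/23 + 5/23 = 12/23
  P(X=2) = 1/23 + 0 + 3/23 = 4/23
H(X) = -[(7/23)·log₂(7/23) + (12/23)·log₂(12/23) + (4/23)·log₂(4/23)]
  = 0.522324 + 0.489704 + 0.438880 = 1.45091 bits

Marginal of Y (column sums):
  P(Y=0) = 5/23 + 3/23 + 1/23 = 9/23
  P(Y=1) = 2/23 + 4/23 + 0 = 6/23
  P(Y=2) = 0 + 5/23 + 3/23 = 8/23
H(X|Y) = Σ_y P(y)·H(X|Y=y):
  Y=0: P(Y=0) = 9/23, P(X|Y=0) = (5/9, 1/3, 1/9) → H(X|Y=0) = 1.351644
  Y=1: P(Y=1) = 6/23, P(X|Y=1) = (1/3, 2/3, 0) → H(X|Y=1) = 0.918296
  Y=2: P(Y=2) = 8/23, P(X|Y=2) = (0, 5/8, 3/8) → H(X|Y=2) = 0.954434
H(X|Y) = (9/23)·1.351644 + (6/23)·0.918296 + (8/23)·0.954434 = 1.10044 bits

I(X;Y) = H(X) - H(X|Y) = 1.45091 - 1.10044 = 0.3505 bits

Cross-check via I(X;Y) = H(X) + H(Y) - H(X,Y): computing H(Y) from the column sums and H(X,Y) from the 9 cells in the same way gives H(Y) = 1.56534 bits and H(X,Y) = 2.66578 bits, so
I(X;Y) = 1.45091 + 1.56534 - 2.66578 = 0.3505 bits ✓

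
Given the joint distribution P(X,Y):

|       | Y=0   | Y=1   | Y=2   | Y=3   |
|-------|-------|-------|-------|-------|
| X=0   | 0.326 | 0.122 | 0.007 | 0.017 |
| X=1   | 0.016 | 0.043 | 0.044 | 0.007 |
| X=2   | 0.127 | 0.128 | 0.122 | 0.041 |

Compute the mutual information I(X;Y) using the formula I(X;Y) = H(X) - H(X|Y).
0.2095 bits

I(X;Y) = H(X) - H(X|Y)

Marginal of X (row sums):
  P(X=0) = 0.326 + 0.122 + 0.007 + 0.017 = 0.472
  P(X=1) = 0.016 + 0.043 + 0.044 + 0.007 = 0.110
  P(X=2) = 0.127 + 0.128 + 0.122 + 0.041 = 0.418
H(X) = -[0.472·log₂(0.472) + 0.110·log₂(0.110) + 0.418·log₂(0.418)]
  = 0.51124 + 0.35029 + 0.52602 = 1.38755 bits

Marginal of Y (column sums):
  P(Y=0) = 0.326 + 0.016 + 0.127 = 0.469
  P(Y=1) = 0.122 + 0.043 + 0.128 = 0.293
  P(Y=2) = 0.007 + 0.044 + 0.122 = 0.173
  P(Y=3) = 0.017 + 0.007 + 0.041 = 0.065
H(X|Y) = Σ_y P(y)·H(X|Y=y):
  Y=0: P(Y=0) = 0.469, P(X|Y=0) = (326/469, 16/469, 127/469) → H(X|Y=0) = 1.04136
  Y=1: P(Y=1) = 0.293, P(X|Y=1) = (122/293, 43/293, 128/293) → H(X|Y=1) = 1.45455
  Y=2: P(Y=2) = 0.173, P(X|Y=2) = (7/173, 44/173, 122/173) → H(X|Y=2) = 1.04494
  Y=3: P(Y=3) = 0.065, P(X|Y=3) = (17/65, 7/65, 41/65) → H(X|Y=3) = 1.27163
H(X|Y) = 0.469·1.04136 + 0.293·1.45455 + 0.173·1.04494 + 0.065·1.27163 = 1.17801 bits

I(X;Y) = H(X) - H(X|Y) = 1.38755 - 1.17801 = 0.2095 bits

Cross-check via I(X;Y) = H(X) + H(Y) - H(X,Y): computing H(Y) from the column sums and H(X,Y) from the 12 cells in the same way gives H(Y) = 1.72543 bits and H(X,Y) = 2.90344 bits, so
I(X;Y) = 1.38755 + 1.72543 - 2.90344 = 0.2095 bits ✓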